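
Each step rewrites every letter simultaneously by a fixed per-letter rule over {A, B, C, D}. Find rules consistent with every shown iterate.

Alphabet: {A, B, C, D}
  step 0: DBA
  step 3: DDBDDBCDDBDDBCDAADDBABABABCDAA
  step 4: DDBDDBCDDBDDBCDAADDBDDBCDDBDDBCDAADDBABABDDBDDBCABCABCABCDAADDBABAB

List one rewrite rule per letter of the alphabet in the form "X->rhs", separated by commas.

  step 3 ⇒ step 4: DDBDDBCDDBDDBCDAADDBABABABCDAA ⇒ DDB·DDB·C·DDB·DDB·C·DAA·DDB·DDB·C·DDB·DDB·C·DAA·DDB·AB·AB·DDB·DDB·C·AB·C·AB·C·AB·C·DAA·DDB·AB·AB
    A ↦ AB
    B ↦ C
    C ↦ DAA
    D ↦ DDB

A->AB, B->C, C->DAA, D->DDB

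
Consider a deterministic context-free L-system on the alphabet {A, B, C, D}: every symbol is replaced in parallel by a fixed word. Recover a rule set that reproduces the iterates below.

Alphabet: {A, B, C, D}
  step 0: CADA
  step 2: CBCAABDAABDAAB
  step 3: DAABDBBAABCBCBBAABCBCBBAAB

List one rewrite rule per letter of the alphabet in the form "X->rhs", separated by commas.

A->B, B->AAB, C->D, D->CBC

  step 2 ⇒ step 3: CBCAABDAABDAAB ⇒ D·AAB·D·B·B·AAB·CBC·B·B·AAB·CBC·B·B·AAB
    A ↦ B
    B ↦ AAB
    C ↦ D
    D ↦ CBC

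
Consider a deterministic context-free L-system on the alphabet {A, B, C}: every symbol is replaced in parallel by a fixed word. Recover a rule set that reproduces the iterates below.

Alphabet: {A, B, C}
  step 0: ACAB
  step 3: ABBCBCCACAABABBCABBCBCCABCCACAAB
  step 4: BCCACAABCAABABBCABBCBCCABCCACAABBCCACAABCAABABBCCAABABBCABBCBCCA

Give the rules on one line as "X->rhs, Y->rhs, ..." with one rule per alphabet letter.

A->BC, B->CA, C->AB

  step 3 ⇒ step 4: ABBCBCCACAABABBCABBCBCCABCCACAAB ⇒ BC·CA·CA·AB·CA·AB·AB·BC·AB·BC·BC·CA·BC·CA·CA·AB·BC·CA·CA·AB·CA·AB·AB·BC·CA·AB·AB·BC·AB·BC·BC·CA
    A ↦ BC
    B ↦ CA
    C ↦ AB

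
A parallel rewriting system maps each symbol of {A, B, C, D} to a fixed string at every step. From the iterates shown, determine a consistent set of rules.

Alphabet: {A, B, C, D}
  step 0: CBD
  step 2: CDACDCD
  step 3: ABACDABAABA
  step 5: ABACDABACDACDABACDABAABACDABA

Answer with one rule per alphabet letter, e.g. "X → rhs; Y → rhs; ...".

A->CD, B->A, C->AB, D->A

  step 2 ⇒ step 3: CDACDCD ⇒ AB·A·CD·AB·A·AB·A
    A ↦ CD
    C ↦ AB
    D ↦ A
    B ↦ A  (constrained at step 0)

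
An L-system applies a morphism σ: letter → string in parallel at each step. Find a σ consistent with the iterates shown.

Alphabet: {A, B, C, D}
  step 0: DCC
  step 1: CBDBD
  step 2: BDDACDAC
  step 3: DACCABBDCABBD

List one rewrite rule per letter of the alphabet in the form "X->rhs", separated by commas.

  step 2 ⇒ step 3: BDDACDAC ⇒ DA·C·C·AB·BD·C·AB·BD
    A ↦ AB
    B ↦ DA
    C ↦ BD
    D ↦ C

A->AB, B->DA, C->BD, D->C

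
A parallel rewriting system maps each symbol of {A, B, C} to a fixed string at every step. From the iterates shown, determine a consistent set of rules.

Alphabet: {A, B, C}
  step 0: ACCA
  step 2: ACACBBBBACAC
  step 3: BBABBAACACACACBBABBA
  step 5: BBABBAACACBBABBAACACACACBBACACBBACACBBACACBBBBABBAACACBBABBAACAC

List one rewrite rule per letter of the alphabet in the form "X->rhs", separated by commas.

A->BB, B->AC, C->A

  step 2 ⇒ step 3: ACACBBBBACAC ⇒ BB·A·BB·A·AC·AC·AC·AC·BB·A·BB·A
    A ↦ BB
    B ↦ AC
    C ↦ A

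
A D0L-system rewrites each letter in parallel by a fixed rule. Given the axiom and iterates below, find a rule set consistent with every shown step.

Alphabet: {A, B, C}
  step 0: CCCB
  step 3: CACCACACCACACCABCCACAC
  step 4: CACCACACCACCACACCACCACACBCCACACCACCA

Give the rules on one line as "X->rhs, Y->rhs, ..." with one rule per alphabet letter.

A->C, B->BC, C->CA

  step 3 ⇒ step 4: CACCACACCACACCABCCACAC ⇒ CA·C·CA·CA·C·CA·C·CA·CA·C·CA·C·CA·CA·C·BC·CA·CA·C·CA·C·CA
    A ↦ C
    B ↦ BC
    C ↦ CA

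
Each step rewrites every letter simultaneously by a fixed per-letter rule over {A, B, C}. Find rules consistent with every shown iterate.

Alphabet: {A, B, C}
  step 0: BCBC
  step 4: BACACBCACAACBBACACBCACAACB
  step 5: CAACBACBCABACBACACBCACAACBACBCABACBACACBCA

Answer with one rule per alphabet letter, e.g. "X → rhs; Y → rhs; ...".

A->AC, B->CA, C->B

  step 4 ⇒ step 5: BACACBCACAACBBACACBCACAACB ⇒ CA·AC·B·AC·B·CA·B·AC·B·AC·AC·B·CA·CA·AC·B·AC·B·CA·B·AC·B·AC·AC·B·CA
    A ↦ AC
    B ↦ CA
    C ↦ B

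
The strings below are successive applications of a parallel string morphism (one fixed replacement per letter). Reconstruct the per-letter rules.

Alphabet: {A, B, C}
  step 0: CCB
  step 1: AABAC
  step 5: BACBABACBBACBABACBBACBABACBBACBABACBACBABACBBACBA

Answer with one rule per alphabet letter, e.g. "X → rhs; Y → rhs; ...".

A->B, B->BAC, C->A

  step 0 ⇒ step 1: CCB ⇒ A·A·BAC
    B ↦ BAC
    C ↦ A
    A ↦ B  (constrained at step 1)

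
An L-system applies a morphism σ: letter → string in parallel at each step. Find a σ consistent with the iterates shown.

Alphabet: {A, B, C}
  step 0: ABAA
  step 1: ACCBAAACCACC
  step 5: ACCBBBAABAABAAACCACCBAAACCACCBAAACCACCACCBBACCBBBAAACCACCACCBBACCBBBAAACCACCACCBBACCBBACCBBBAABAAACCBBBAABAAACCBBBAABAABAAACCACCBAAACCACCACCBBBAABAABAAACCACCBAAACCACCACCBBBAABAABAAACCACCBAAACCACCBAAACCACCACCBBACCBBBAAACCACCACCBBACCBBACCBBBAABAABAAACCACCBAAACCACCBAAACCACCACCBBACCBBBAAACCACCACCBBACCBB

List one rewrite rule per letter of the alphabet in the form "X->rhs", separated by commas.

A->ACC, B->BAA, C->B

  step 0 ⇒ step 1: ABAA ⇒ ACC·BAA·ACC·ACC
    A ↦ ACC
    B ↦ BAA
    C ↦ B  (constrained at step 1)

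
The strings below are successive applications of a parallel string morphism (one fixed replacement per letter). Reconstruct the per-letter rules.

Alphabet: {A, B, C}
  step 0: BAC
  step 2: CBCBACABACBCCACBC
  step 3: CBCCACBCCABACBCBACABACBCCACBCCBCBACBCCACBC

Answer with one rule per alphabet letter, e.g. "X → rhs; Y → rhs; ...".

A->BA, B->CA, C->CBC

  step 2 ⇒ step 3: CBCBACABACBCCACBC ⇒ CBC·CA·CBC·CA·BA·CBC·BA·CA·BA·CBC·CA·CBC·CBC·BA·CBC·CA·CBC
    A ↦ BA
    B ↦ CA
    C ↦ CBC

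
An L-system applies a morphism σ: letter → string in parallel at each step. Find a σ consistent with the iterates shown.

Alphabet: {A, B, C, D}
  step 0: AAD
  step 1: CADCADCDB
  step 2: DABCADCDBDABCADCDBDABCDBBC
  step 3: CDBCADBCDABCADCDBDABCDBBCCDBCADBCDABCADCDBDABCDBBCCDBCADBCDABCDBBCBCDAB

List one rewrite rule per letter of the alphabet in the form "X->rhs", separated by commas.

A->CAD, B->BC, C->DAB, D->CDB

  step 2 ⇒ step 3: DABCADCDBDABCADCDBDABCDBBC ⇒ CDB·CAD·BC·DAB·CAD·CDB·DAB·CDB·BC·CDB·CAD·BC·DAB·CAD·CDB·DAB·CDB·BC·CDB·CAD·BC·DAB·CDB·BC·BC·DAB
    A ↦ CAD
    B ↦ BC
    C ↦ DAB
    D ↦ CDB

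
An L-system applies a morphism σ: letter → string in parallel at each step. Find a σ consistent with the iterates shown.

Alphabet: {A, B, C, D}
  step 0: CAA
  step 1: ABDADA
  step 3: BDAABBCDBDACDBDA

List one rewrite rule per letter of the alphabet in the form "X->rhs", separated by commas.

  step 0 ⇒ step 1: CAA ⇒ AB·DA·DA
    A ↦ DA
    C ↦ AB
    B ↦ CD  (constrained at step 1)
    D ↦ B  (constrained at step 1)

A->DA, B->CD, C->AB, D->B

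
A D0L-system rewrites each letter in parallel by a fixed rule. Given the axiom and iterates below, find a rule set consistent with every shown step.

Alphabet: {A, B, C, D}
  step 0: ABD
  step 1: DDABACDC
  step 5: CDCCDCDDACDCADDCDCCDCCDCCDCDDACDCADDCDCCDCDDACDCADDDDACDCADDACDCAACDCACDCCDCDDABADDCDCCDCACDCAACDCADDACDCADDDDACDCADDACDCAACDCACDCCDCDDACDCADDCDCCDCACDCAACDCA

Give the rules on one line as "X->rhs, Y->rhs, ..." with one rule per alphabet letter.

  step 0 ⇒ step 1: ABD ⇒ DD·ABA·CDC
    A ↦ DD
    B ↦ ABA
    D ↦ CDC
    C ↦ A  (constrained at step 1)

A->DD, B->ABA, C->A, D->CDC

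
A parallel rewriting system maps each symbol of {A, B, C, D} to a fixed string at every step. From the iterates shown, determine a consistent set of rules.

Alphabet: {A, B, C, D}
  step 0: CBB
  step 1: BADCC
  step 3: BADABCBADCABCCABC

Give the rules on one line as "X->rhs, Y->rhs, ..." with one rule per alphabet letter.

A->AB, B->C, C->BAD, D->C

  step 0 ⇒ step 1: CBB ⇒ BAD·C·C
    B ↦ C
    C ↦ BAD
    A ↦ AB  (constrained at step 1)
    D ↦ C  (constrained at step 1)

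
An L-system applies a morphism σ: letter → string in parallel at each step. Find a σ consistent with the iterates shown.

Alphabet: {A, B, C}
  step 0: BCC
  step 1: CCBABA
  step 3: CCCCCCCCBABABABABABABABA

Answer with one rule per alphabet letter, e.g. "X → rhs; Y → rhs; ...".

A->CC, B->CC, C->BA

  step 0 ⇒ step 1: BCC ⇒ CC·BA·BA
    B ↦ CC
    C ↦ BA
    A ↦ CC  (constrained at step 1)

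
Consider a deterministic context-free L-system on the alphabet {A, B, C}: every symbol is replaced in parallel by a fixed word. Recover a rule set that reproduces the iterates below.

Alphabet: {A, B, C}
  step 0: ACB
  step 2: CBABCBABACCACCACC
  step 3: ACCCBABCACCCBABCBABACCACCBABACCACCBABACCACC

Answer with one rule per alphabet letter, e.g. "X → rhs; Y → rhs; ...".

  step 2 ⇒ step 3: CBABCBABACCACCACC ⇒ ACC·C·BAB·C·ACC·C·BAB·C·BAB·ACC·ACC·BAB·ACC·ACC·BAB·ACC·ACC
    A ↦ BAB
    B ↦ C
    C ↦ ACC

A->BAB, B->C, C->ACC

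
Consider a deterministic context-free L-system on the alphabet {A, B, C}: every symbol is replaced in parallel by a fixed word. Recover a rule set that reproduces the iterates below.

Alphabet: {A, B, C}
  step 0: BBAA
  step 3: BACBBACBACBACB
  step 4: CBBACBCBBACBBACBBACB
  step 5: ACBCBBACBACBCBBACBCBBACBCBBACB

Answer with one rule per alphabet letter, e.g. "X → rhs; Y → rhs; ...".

  step 4 ⇒ step 5: CBBACBCBBACBBACBBACB ⇒ A·CB·CB·B·A·CB·A·CB·CB·B·A·CB·CB·B·A·CB·CB·B·A·CB
    A ↦ B
    B ↦ CB
    C ↦ A

A->B, B->CB, C->A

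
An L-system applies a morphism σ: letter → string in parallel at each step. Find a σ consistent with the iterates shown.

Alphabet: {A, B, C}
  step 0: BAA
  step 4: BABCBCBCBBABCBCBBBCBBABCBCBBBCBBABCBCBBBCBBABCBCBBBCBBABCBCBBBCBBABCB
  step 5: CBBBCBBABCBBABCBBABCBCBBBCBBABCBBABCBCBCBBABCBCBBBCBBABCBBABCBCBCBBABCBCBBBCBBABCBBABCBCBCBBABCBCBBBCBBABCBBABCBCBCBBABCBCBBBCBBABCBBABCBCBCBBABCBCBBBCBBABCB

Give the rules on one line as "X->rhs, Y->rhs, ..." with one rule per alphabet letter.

  step 4 ⇒ step 5: BABCBCBCBBABCBCBBBCBBABCBCBBBCBBABCBCBBBCBBABCBCBBBCBBABCBCBBBCBBABCB ⇒ CB·BB·CB·BAB·CB·BAB·CB·BAB·CB·CB·BB·CB·BAB·CB·BAB·CB·CB·CB·BAB·CB·CB·BB·CB·BAB·CB·BAB·CB·CB·CB·BAB·CB·CB·BB·CB·BAB·CB·BAB·CB·CB·CB·BAB·CB·CB·BB·CB·BAB·CB·BAB·CB·CB·CB·BAB·CB·CB·BB·CB·BAB·CB·BAB·CB·CB·CB·BAB·CB·CB·BB·CB·BAB·CB
    A ↦ BB
    B ↦ CB
    C ↦ BAB

A->BB, B->CB, C->BAB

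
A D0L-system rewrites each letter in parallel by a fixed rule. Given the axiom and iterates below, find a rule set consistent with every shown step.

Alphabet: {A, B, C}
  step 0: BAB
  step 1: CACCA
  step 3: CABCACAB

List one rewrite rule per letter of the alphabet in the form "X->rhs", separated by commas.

A->C, B->CA, C->B

  step 0 ⇒ step 1: BAB ⇒ CA·C·CA
    A ↦ C
    B ↦ CA
    C ↦ B  (constrained at step 1)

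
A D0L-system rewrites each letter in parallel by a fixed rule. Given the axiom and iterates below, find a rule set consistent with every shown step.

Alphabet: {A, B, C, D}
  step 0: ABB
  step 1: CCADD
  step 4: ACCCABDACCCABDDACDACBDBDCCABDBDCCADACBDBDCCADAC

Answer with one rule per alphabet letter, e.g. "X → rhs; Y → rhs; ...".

  step 0 ⇒ step 1: ABB ⇒ CCA·D·D
    A ↦ CCA
    B ↦ D
    C ↦ BD  (constrained at step 1)
    D ↦ AC  (constrained at step 1)

A->CCA, B->D, C->BD, D->AC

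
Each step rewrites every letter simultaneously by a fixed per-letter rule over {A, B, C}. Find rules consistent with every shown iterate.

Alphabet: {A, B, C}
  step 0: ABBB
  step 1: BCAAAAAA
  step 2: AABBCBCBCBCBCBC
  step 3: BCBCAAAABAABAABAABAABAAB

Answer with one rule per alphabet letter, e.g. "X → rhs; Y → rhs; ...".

  step 2 ⇒ step 3: AABBCBCBCBCBCBC ⇒ BC·BC·AA·AA·B·AA·B·AA·B·AA·B·AA·B·AA·B
    A ↦ BC
    B ↦ AA
    C ↦ B

A->BC, B->AA, C->B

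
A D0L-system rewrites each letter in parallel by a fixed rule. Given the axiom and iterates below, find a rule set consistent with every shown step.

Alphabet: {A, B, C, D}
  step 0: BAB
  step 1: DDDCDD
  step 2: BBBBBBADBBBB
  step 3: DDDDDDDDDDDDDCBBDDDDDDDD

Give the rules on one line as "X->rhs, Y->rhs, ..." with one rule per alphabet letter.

  step 2 ⇒ step 3: BBBBBBADBBBB ⇒ DD·DD·DD·DD·DD·DD·DC·BB·DD·DD·DD·DD
    A ↦ DC
    B ↦ DD
    D ↦ BB
  step 1 ⇒ step 2: DDDCDD ⇒ BB·BB·BB·AD·BB·BB
    C ↦ AD

A->DC, B->DD, C->AD, D->BB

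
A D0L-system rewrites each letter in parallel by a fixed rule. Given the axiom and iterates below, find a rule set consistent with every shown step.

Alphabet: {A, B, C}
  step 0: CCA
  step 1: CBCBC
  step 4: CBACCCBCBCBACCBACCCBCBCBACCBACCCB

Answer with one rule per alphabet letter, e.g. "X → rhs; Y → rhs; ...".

A->C, B->AC, C->CB

  step 0 ⇒ step 1: CCA ⇒ CB·CB·C
    A ↦ C
    C ↦ CB
    B ↦ AC  (constrained at step 1)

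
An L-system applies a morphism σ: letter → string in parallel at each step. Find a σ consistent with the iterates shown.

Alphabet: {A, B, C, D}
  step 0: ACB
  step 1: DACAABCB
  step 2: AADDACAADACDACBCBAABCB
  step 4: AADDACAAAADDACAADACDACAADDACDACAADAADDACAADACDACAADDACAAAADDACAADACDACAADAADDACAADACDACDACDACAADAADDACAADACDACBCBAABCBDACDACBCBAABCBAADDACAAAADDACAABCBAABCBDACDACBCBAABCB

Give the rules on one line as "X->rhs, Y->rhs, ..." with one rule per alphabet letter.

  step 1 ⇒ step 2: DACAABCB ⇒ AAD·DAC·AA·DAC·DAC·BCB·AA·BCB
    A ↦ DAC
    B ↦ BCB
    C ↦ AA
    D ↦ AAD

A->DAC, B->BCB, C->AA, D->AAD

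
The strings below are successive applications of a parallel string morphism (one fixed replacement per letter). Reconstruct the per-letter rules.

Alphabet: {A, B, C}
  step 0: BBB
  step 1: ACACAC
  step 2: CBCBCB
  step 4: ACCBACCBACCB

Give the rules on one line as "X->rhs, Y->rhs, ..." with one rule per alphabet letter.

  step 1 ⇒ step 2: ACACAC ⇒ C·B·C·B·C·B
    A ↦ C
    C ↦ B
  step 0 ⇒ step 1: BBB ⇒ AC·AC·AC
    B ↦ AC

A->C, B->AC, C->B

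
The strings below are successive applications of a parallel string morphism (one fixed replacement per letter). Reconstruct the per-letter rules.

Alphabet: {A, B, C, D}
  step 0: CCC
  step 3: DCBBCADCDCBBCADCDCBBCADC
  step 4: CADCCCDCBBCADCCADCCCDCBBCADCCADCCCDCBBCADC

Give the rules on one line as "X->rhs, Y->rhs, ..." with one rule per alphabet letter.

  step 3 ⇒ step 4: DCBBCADCDCBBCADCDCBBCADC ⇒ CA·DC·C·C·DC·BB·CA·DC·CA·DC·C·C·DC·BB·CA·DC·CA·DC·C·C·DC·BB·CA·DC
    A ↦ BB
    B ↦ C
    C ↦ DC
    D ↦ CA

A->BB, B->C, C->DC, D->CA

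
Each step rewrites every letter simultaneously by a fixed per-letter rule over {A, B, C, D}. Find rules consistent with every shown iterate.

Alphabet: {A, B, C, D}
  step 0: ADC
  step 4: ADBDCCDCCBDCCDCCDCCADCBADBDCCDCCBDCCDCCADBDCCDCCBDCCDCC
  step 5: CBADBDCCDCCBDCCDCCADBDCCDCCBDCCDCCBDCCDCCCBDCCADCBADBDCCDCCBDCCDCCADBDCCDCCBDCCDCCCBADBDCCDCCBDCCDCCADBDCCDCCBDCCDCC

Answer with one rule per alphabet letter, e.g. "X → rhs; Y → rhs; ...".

A->C, B->AD, C->DCC, D->B

  step 4 ⇒ step 5: ADBDCCDCCBDCCDCCDCCADCBADBDCCDCCBDCCDCCADBDCCDCCBDCCDCC ⇒ C·B·AD·B·DCC·DCC·B·DCC·DCC·AD·B·DCC·DCC·B·DCC·DCC·B·DCC·DCC·C·B·DCC·AD·C·B·AD·B·DCC·DCC·B·DCC·DCC·AD·B·DCC·DCC·B·DCC·DCC·C·B·AD·B·DCC·DCC·B·DCC·DCC·AD·B·DCC·DCC·B·DCC·DCC
    A ↦ C
    B ↦ AD
    C ↦ DCC
    D ↦ B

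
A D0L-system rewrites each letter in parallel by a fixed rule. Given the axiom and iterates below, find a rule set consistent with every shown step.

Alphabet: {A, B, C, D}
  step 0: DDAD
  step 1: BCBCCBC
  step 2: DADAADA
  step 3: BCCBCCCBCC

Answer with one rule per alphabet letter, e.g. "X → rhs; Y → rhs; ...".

A->C, B->D, C->A, D->BC

  step 2 ⇒ step 3: DADAADA ⇒ BC·C·BC·C·C·BC·C
    A ↦ C
    D ↦ BC
  step 1 ⇒ step 2: BCBCCBC ⇒ D·A·D·A·A·D·A
    B ↦ D
  step 1 ⇒ step 2: BCBCCBC ⇒ D·A·D·A·A·D·A
    C ↦ A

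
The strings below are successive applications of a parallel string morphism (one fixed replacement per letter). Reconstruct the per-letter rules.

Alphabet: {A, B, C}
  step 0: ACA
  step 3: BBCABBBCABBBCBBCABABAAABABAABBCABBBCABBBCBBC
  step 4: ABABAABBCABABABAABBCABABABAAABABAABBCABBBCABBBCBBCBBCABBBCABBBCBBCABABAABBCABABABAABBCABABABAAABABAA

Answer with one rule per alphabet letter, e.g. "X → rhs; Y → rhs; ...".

A->BBC, B->AB, C->AA

  step 3 ⇒ step 4: BBCABBBCABBBCBBCABABAAABABAABBCABBBCABBBCBBC ⇒ AB·AB·AA·BBC·AB·AB·AB·AA·BBC·AB·AB·AB·AA·AB·AB·AA·BBC·AB·BBC·AB·BBC·BBC·BBC·AB·BBC·AB·BBC·BBC·AB·AB·AA·BBC·AB·AB·AB·AA·BBC·AB·AB·AB·AA·AB·AB·AA
    A ↦ BBC
    B ↦ AB
    C ↦ AA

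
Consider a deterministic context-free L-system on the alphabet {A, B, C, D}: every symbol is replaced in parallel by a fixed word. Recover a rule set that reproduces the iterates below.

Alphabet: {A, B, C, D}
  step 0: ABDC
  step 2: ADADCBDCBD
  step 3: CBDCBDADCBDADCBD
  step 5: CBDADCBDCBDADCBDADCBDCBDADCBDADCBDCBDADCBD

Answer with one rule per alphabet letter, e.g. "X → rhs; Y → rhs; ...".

A->C, B->C, C->AD, D->BD

  step 2 ⇒ step 3: ADADCBDCBD ⇒ C·BD·C·BD·AD·C·BD·AD·C·BD
    A ↦ C
    B ↦ C
    C ↦ AD
    D ↦ BD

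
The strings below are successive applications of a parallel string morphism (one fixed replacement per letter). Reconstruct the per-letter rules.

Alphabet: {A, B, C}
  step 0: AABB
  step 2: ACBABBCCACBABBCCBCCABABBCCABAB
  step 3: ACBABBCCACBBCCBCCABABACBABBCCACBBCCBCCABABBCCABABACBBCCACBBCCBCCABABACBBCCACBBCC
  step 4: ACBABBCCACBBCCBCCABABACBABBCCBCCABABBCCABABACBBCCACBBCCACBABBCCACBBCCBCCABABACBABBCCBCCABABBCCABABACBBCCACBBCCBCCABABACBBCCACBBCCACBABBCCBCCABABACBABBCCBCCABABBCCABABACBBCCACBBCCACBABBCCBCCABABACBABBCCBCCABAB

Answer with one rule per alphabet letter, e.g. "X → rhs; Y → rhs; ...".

A->ACB, B->BCC, C->AB

  step 3 ⇒ step 4: ACBABBCCACBBCCBCCABABACBABBCCACBBCCBCCABABBCCABABACBBCCACBBCCBCCABABACBBCCACBBCC ⇒ ACB·AB·BCC·ACB·BCC·BCC·AB·AB·ACB·AB·BCC·BCC·AB·AB·BCC·AB·AB·ACB·BCC·ACB·BCC·ACB·AB·BCC·ACB·BCC·BCC·AB·AB·ACB·AB·BCC·BCC·AB·AB·BCC·AB·AB·ACB·BCC·ACB·BCC·BCC·AB·AB·ACB·BCC·ACB·BCC·ACB·AB·BCC·BCC·AB·AB·ACB·AB·BCC·BCC·AB·AB·BCC·AB·AB·ACB·BCC·ACB·BCC·ACB·AB·BCC·BCC·AB·AB·ACB·AB·BCC·BCC·AB·AB
    A ↦ ACB
    B ↦ BCC
    C ↦ AB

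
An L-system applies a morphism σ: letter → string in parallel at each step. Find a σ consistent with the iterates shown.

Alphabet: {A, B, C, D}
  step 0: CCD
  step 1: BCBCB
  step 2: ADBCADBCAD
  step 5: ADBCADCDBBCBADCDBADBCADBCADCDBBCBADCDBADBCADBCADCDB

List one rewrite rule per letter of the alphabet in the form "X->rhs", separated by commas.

  step 1 ⇒ step 2: BCBCB ⇒ AD·BC·AD·BC·AD
    B ↦ AD
    C ↦ BC
    A ↦ CD  (constrained at step 2)
  step 0 ⇒ step 1: CCD ⇒ BC·BC·B
    D ↦ B

A->CD, B->AD, C->BC, D->B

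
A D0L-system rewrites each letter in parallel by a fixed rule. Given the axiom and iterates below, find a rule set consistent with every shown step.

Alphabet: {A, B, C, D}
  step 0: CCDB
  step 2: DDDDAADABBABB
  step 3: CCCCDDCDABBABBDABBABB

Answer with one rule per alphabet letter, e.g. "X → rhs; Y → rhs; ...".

  step 2 ⇒ step 3: DDDDAADABBABB ⇒ C·C·C·C·D·D·C·D·ABB·ABB·D·ABB·ABB
    A ↦ D
    B ↦ ABB
    D ↦ C
    C ↦ AA  (constrained at step 0)

A->D, B->ABB, C->AA, D->C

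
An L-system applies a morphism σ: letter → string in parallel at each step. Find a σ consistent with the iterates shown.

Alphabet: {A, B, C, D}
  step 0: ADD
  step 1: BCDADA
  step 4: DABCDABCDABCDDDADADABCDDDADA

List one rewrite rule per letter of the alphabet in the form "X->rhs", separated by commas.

  step 0 ⇒ step 1: ADD ⇒ BC·DA·DA
    A ↦ BC
    D ↦ DA
    B ↦ D  (constrained at step 1)
    C ↦ D  (constrained at step 1)

A->BC, B->D, C->D, D->DA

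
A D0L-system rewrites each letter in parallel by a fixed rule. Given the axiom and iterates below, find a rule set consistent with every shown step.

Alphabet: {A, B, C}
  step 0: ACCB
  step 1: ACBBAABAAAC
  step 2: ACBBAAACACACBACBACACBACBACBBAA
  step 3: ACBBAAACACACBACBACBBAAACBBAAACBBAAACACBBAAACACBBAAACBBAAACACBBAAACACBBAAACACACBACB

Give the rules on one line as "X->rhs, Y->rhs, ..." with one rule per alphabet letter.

  step 2 ⇒ step 3: ACBBAAACACACBACBACACBACBACBBAA ⇒ ACB·BAA·AC·AC·ACB·ACB·ACB·BAA·ACB·BAA·ACB·BAA·AC·ACB·BAA·AC·ACB·BAA·ACB·BAA·AC·ACB·BAA·AC·ACB·BAA·AC·AC·ACB·ACB
    A ↦ ACB
    B ↦ AC
    C ↦ BAA

A->ACB, B->AC, C->BAA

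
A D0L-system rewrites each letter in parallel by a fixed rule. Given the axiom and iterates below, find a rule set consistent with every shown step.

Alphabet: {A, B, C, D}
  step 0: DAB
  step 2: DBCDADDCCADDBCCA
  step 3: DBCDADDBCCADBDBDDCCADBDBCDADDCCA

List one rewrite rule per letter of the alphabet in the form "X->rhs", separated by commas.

  step 2 ⇒ step 3: DBCDADDCCADDBCCA ⇒ DB·CDA·D·DB·CCA·DB·DB·D·D·CCA·DB·DB·CDA·D·D·CCA
    A ↦ CCA
    B ↦ CDA
    C ↦ D
    D ↦ DB

A->CCA, B->CDA, C->D, D->DB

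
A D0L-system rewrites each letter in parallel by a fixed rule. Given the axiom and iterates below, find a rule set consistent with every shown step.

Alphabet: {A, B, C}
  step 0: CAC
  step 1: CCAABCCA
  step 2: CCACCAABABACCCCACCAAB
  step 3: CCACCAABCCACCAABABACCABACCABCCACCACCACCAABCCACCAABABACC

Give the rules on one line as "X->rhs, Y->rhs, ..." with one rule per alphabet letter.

A->AB, B->ACC, C->CCA

  step 2 ⇒ step 3: CCACCAABABACCCCACCAAB ⇒ CCA·CCA·AB·CCA·CCA·AB·AB·ACC·AB·ACC·AB·CCA·CCA·CCA·CCA·AB·CCA·CCA·AB·AB·ACC
    A ↦ AB
    B ↦ ACC
    C ↦ CCA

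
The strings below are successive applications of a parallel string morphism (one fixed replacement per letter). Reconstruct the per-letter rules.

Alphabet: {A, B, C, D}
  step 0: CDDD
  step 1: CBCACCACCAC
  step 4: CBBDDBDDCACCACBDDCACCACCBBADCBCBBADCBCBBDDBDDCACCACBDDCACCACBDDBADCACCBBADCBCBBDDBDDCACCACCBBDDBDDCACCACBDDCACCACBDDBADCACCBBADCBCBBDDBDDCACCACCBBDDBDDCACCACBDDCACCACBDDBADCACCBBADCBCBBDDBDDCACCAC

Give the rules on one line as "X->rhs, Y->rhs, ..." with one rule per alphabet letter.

  step 0 ⇒ step 1: CDDD ⇒ CB·CAC·CAC·CAC
    C ↦ CB
    D ↦ CAC
    A ↦ BAD  (constrained at step 1)
    B ↦ BDD  (constrained at step 1)

A->BAD, B->BDD, C->CB, D->CAC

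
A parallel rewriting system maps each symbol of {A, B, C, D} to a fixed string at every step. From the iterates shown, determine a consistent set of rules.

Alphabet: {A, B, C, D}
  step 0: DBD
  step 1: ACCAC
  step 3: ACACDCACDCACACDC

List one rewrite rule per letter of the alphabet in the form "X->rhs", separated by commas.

A->D, B->C, C->DAB, D->AC

  step 0 ⇒ step 1: DBD ⇒ AC·C·AC
    B ↦ C
    D ↦ AC
    A ↦ D  (constrained at step 1)
    C ↦ DAB  (constrained at step 1)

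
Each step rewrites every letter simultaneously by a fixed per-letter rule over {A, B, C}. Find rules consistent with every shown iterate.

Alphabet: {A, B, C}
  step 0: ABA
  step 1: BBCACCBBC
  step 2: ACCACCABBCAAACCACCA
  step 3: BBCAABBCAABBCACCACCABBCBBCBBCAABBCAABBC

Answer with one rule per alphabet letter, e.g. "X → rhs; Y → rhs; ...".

A->BBC, B->ACC, C->A

  step 2 ⇒ step 3: ACCACCABBCAAACCACCA ⇒ BBC·A·A·BBC·A·A·BBC·ACC·ACC·A·BBC·BBC·BBC·A·A·BBC·A·A·BBC
    A ↦ BBC
    B ↦ ACC
    C ↦ A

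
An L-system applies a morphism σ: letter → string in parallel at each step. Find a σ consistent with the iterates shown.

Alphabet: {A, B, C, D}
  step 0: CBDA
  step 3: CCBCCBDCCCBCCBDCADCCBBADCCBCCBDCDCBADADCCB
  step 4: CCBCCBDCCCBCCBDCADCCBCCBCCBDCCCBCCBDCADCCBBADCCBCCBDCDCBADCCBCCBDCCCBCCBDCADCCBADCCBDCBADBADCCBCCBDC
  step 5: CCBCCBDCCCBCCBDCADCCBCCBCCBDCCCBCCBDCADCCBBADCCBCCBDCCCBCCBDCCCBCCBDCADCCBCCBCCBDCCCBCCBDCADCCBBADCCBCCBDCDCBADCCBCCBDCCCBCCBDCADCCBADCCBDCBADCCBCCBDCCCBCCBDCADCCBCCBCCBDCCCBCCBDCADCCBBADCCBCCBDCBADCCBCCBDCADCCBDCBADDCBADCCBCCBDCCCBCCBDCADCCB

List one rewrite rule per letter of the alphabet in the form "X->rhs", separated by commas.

A->B, B->DC, C->CCB, D->AD

  step 4 ⇒ step 5: CCBCCBDCCCBCCBDCADCCBCCBCCBDCCCBCCBDCADCCBBADCCBCCBDCDCBADCCBCCBDCCCBCCBDCADCCBADCCBDCBADBADCCBCCBDC ⇒ CCB·CCB·DC·CCB·CCB·DC·AD·CCB·CCB·CCB·DC·CCB·CCB·DC·AD·CCB·B·AD·CCB·CCB·DC·CCB·CCB·DC·CCB·CCB·DC·AD·CCB·CCB·CCB·DC·CCB·CCB·DC·AD·CCB·B·AD·CCB·CCB·DC·DC·B·AD·CCB·CCB·DC·CCB·CCB·DC·AD·CCB·AD·CCB·DC·B·AD·CCB·CCB·DC·CCB·CCB·DC·AD·CCB·CCB·CCB·DC·CCB·CCB·DC·AD·CCB·B·AD·CCB·CCB·DC·B·AD·CCB·CCB·DC·AD·CCB·DC·B·AD·DC·B·AD·CCB·CCB·DC·CCB·CCB·DC·AD·CCB
    A ↦ B
    B ↦ DC
    C ↦ CCB
    D ↦ AD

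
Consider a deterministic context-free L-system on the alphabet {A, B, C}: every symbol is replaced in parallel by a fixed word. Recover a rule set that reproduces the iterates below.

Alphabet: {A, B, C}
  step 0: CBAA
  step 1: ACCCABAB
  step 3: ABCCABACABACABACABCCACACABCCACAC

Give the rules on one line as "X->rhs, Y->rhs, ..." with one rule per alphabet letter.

  step 0 ⇒ step 1: CBAA ⇒ AC·CC·AB·AB
    A ↦ AB
    B ↦ CC
    C ↦ AC

A->AB, B->CC, C->AC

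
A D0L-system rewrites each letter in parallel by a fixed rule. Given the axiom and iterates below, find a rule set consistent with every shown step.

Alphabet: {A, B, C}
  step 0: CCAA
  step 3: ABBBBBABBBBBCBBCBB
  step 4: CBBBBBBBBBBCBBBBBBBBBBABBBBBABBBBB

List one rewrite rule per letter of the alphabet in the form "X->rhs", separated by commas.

  step 3 ⇒ step 4: ABBBBBABBBBBCBBCBB ⇒ C·BB·BB·BB·BB·BB·C·BB·BB·BB·BB·BB·AB·BB·BB·AB·BB·BB
    A ↦ C
    B ↦ BB
    C ↦ AB

A->C, B->BB, C->AB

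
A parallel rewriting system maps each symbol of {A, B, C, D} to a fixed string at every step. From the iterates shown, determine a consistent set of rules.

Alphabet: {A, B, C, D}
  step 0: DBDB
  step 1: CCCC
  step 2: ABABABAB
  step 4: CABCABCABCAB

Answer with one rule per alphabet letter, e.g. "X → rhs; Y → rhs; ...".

A->D, B->C, C->AB, D->C

  step 1 ⇒ step 2: CCCC ⇒ AB·AB·AB·AB
    C ↦ AB
    A ↦ D  (constrained at step 2)
  step 0 ⇒ step 1: DBDB ⇒ C·C·C·C
    B ↦ C
  step 0 ⇒ step 1: DBDB ⇒ C·C·C·C
    D ↦ C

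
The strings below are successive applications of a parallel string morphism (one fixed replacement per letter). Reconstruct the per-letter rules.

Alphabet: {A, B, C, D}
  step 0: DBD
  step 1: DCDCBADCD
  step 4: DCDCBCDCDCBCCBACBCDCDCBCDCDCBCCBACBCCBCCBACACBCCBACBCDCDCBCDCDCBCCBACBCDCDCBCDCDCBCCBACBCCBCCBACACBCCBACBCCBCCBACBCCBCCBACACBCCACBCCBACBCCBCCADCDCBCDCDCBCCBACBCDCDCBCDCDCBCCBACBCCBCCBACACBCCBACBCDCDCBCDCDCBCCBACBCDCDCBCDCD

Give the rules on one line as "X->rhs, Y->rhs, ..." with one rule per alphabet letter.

A->CA, B->CBA, C->CBC, D->DCD

  step 0 ⇒ step 1: DBD ⇒ DCD·CBA·DCD
    B ↦ CBA
    D ↦ DCD
    A ↦ CA  (constrained at step 1)
    C ↦ CBC  (constrained at step 1)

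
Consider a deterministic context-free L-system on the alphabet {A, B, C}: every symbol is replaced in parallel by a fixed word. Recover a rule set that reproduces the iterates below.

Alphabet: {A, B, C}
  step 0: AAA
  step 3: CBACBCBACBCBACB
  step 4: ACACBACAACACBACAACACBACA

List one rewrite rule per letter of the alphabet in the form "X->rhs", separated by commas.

  step 3 ⇒ step 4: CBACBCBACBCBACB ⇒ A·CA·CB·A·CA·A·CA·CB·A·CA·A·CA·CB·A·CA
    A ↦ CB
    B ↦ CA
    C ↦ A

A->CB, B->CA, C->A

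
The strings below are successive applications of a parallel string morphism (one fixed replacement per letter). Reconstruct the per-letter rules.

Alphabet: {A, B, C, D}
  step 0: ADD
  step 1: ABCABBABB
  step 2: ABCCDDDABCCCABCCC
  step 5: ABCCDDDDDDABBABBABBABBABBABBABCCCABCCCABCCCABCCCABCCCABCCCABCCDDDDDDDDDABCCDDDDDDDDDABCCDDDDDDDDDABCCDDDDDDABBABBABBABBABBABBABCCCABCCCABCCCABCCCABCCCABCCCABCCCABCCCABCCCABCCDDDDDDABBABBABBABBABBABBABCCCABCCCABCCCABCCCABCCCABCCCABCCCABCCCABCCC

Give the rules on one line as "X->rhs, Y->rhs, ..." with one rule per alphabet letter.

  step 1 ⇒ step 2: ABCABBABB ⇒ ABC·C·DDD·ABC·C·C·ABC·C·C
    A ↦ ABC
    B ↦ C
    C ↦ DDD
  step 0 ⇒ step 1: ADD ⇒ ABC·ABB·ABB
    D ↦ ABB

A->ABC, B->C, C->DDD, D->ABB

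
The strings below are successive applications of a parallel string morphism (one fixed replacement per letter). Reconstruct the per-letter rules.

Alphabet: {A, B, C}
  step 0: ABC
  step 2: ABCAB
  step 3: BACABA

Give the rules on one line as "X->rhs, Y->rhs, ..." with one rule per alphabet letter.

A->B, B->A, C->CA

  step 2 ⇒ step 3: ABCAB ⇒ B·A·CA·B·A
    A ↦ B
    B ↦ A
    C ↦ CA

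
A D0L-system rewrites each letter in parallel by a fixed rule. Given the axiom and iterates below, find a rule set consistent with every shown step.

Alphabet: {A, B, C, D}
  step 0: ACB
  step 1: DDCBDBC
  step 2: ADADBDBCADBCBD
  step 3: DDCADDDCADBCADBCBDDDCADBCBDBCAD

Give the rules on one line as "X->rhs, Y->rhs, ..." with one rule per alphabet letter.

A->DDC, B->BC, C->BD, D->AD

  step 2 ⇒ step 3: ADADBDBCADBCBD ⇒ DDC·AD·DDC·AD·BC·AD·BC·BD·DDC·AD·BC·BD·BC·AD
    A ↦ DDC
    B ↦ BC
    C ↦ BD
    D ↦ AD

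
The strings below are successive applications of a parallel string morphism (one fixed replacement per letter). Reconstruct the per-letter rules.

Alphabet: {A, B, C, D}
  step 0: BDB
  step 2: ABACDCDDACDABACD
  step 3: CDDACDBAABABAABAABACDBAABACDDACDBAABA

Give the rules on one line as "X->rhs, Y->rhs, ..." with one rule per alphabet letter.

  step 2 ⇒ step 3: ABACDCDDACDABACD ⇒ CD·DA·CD·BA·ABA·BA·ABA·ABA·CD·BA·ABA·CD·DA·CD·BA·ABA
    A ↦ CD
    B ↦ DA
    C ↦ BA
    D ↦ ABA

A->CD, B->DA, C->BA, D->ABA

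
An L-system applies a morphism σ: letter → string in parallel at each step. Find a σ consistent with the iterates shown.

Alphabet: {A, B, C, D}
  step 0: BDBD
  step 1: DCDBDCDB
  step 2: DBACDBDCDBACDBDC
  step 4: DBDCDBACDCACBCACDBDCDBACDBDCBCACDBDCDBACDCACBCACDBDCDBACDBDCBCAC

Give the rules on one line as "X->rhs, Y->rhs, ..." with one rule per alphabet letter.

  step 1 ⇒ step 2: DCDBDCDB ⇒ DB·AC·DB·DC·DB·AC·DB·DC
    B ↦ DC
    C ↦ AC
    D ↦ DB
    A ↦ BC  (constrained at step 2)

A->BC, B->DC, C->AC, D->DB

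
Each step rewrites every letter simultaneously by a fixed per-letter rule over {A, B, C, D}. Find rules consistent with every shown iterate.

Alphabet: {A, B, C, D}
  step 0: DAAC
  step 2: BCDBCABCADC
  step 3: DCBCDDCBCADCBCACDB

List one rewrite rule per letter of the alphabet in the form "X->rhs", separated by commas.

A->CA, B->DC, C->B, D->CD

  step 2 ⇒ step 3: BCDBCABCADC ⇒ DC·B·CD·DC·B·CA·DC·B·CA·CD·B
    A ↦ CA
    B ↦ DC
    C ↦ B
    D ↦ CD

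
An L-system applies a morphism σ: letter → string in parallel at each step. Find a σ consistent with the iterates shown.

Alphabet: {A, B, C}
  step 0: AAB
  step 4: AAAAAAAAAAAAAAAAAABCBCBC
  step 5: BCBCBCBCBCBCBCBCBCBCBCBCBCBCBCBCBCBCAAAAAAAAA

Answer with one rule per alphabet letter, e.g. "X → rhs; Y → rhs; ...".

  step 4 ⇒ step 5: AAAAAAAAAAAAAAAAAABCBCBC ⇒ BC·BC·BC·BC·BC·BC·BC·BC·BC·BC·BC·BC·BC·BC·BC·BC·BC·BC·A·AA·A·AA·A·AA
    A ↦ BC
    B ↦ A
    C ↦ AA

A->BC, B->A, C->AA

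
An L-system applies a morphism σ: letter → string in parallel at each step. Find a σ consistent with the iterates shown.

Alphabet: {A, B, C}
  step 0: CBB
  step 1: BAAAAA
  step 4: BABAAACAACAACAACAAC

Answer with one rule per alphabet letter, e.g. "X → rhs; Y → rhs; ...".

A->C, B->AA, C->BA

  step 0 ⇒ step 1: CBB ⇒ BA·AA·AA
    B ↦ AA
    C ↦ BA
    A ↦ C  (constrained at step 1)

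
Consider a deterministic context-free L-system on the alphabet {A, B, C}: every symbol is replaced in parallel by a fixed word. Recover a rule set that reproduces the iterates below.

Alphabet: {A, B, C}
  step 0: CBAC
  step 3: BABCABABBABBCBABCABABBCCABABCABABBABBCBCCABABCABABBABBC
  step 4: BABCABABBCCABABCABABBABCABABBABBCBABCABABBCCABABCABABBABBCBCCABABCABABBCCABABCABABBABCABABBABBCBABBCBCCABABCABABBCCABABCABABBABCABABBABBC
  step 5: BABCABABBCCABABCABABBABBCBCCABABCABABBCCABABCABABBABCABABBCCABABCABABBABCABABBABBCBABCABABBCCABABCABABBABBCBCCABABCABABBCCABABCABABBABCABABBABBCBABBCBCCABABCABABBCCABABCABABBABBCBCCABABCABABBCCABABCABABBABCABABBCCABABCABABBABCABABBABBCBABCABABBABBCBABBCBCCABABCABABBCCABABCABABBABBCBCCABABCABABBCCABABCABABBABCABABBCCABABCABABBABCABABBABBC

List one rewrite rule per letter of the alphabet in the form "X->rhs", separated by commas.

A->CA, B->BAB, C->BC

  step 4 ⇒ step 5: BABCABABBCCABABCABABBABCABABBABBCBABCABABBCCABABCABABBABBCBCCABABCABABBCCABABCABABBABCABABBABBCBABBCBCCABABCABABBCCABABCABABBABCABABBABBC ⇒ BAB·CA·BAB·BC·CA·BAB·CA·BAB·BAB·BC·BC·CA·BAB·CA·BAB·BC·CA·BAB·CA·BAB·BAB·CA·BAB·BC·CA·BAB·CA·BAB·BAB·CA·BAB·BAB·BC·BAB·CA·BAB·BC·CA·BAB·CA·BAB·BAB·BC·BC·CA·BAB·CA·BAB·BC·CA·BAB·CA·BAB·BAB·CA·BAB·BAB·BC·BAB·BC·BC·CA·BAB·CA·BAB·BC·CA·BAB·CA·BAB·BAB·BC·BC·CA·BAB·CA·BAB·BC·CA·BAB·CA·BAB·BAB·CA·BAB·BC·CA·BAB·CA·BAB·BAB·CA·BAB·BAB·BC·BAB·CA·BAB·BAB·BC·BAB·BC·BC·CA·BAB·CA·BAB·BC·CA·BAB·CA·BAB·BAB·BC·BC·CA·BAB·CA·BAB·BC·CA·BAB·CA·BAB·BAB·CA·BAB·BC·CA·BAB·CA·BAB·BAB·CA·BAB·BAB·BC
    A ↦ CA
    B ↦ BAB
    C ↦ BC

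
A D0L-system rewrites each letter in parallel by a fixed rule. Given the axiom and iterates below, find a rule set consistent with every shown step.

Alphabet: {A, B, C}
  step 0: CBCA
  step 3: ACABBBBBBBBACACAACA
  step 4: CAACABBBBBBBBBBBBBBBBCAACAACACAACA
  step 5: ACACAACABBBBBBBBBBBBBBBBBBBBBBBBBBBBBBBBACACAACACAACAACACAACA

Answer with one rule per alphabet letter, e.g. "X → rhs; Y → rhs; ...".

  step 4 ⇒ step 5: CAACABBBBBBBBBBBBBBBBCAACAACACAACA ⇒ A·CA·CA·A·CA·BB·BB·BB·BB·BB·BB·BB·BB·BB·BB·BB·BB·BB·BB·BB·BB·A·CA·CA·A·CA·CA·A·CA·A·CA·CA·A·CA
    A ↦ CA
    B ↦ BB
    C ↦ A

A->CA, B->BB, C->A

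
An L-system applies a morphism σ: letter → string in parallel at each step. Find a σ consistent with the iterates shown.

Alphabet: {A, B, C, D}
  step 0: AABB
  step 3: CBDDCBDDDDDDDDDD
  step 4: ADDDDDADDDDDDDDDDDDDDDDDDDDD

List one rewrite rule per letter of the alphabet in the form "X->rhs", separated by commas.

  step 3 ⇒ step 4: CBDDCBDDDDDDDDDD ⇒ A·D·DD·DD·A·D·DD·DD·DD·DD·DD·DD·DD·DD·DD·DD
    B ↦ D
    C ↦ A
    D ↦ DD
    A ↦ CB  (constrained at step 0)

A->CB, B->D, C->A, D->DD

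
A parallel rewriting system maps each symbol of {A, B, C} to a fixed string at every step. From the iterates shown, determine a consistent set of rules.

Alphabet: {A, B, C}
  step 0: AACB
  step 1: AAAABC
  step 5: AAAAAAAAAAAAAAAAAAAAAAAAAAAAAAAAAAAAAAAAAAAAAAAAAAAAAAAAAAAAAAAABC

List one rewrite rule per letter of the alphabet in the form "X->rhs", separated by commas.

A->AA, B->C, C->B

  step 0 ⇒ step 1: AACB ⇒ AA·AA·B·C
    A ↦ AA
    B ↦ C
    C ↦ B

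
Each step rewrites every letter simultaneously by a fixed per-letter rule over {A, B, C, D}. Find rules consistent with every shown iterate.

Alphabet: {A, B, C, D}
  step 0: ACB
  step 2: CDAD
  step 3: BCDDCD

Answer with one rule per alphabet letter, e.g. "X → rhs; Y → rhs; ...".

  step 2 ⇒ step 3: CDAD ⇒ B·CD·D·CD
    A ↦ D
    C ↦ B
    D ↦ CD
    B ↦ A  (constrained at step 0)

A->D, B->A, C->B, D->CD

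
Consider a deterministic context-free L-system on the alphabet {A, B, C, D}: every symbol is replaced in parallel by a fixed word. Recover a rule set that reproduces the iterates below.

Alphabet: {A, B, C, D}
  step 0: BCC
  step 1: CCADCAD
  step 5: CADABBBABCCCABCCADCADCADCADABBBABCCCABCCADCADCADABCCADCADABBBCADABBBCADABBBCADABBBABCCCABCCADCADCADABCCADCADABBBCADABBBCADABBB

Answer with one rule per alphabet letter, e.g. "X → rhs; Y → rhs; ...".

A->AB, B->C, C->CAD, D->BB

  step 0 ⇒ step 1: BCC ⇒ C·CAD·CAD
    B ↦ C
    C ↦ CAD
    A ↦ AB  (constrained at step 1)
    D ↦ BB  (constrained at step 1)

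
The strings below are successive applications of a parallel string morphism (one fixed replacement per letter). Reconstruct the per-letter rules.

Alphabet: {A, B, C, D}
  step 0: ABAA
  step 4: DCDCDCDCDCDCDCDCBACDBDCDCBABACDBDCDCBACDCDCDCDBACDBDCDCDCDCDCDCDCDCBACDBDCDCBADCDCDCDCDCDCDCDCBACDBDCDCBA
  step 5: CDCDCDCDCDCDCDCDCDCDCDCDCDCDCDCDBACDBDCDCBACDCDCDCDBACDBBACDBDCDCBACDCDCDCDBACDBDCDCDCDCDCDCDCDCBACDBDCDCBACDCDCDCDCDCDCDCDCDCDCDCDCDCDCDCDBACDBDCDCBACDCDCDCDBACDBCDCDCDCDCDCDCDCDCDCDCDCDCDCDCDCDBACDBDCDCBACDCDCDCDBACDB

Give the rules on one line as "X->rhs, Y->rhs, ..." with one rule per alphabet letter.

  step 4 ⇒ step 5: DCDCDCDCDCDCDCDCBACDBDCDCBABACDBDCDCBACDCDCDCDBACDBDCDCDCDCDCDCDCDCBACDBDCDCBADCDCDCDCDCDCDCDCBACDBDCDCBA ⇒ C·DCD·C·DCD·C·DCD·C·DCD·C·DCD·C·DCD·C·DCD·C·DCD·BA·CDB·DCD·C·BA·C·DCD·C·DCD·BA·CDB·BA·CDB·DCD·C·BA·C·DCD·C·DCD·BA·CDB·DCD·C·DCD·C·DCD·C·DCD·C·BA·CDB·DCD·C·BA·C·DCD·C·DCD·C·DCD·C·DCD·C·DCD·C·DCD·C·DCD·C·DCD·BA·CDB·DCD·C·BA·C·DCD·C·DCD·BA·CDB·C·DCD·C·DCD·C·DCD·C·DCD·C·DCD·C·DCD·C·DCD·C·DCD·BA·CDB·DCD·C·BA·C·DCD·C·DCD·BA·CDB
    A ↦ CDB
    B ↦ BA
    C ↦ DCD
    D ↦ C

A->CDB, B->BA, C->DCD, D->C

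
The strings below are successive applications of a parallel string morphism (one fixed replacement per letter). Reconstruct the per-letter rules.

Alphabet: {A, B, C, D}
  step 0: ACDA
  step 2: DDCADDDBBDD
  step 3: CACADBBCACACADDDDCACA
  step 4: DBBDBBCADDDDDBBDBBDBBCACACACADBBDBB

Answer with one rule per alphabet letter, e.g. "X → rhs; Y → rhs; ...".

A->B, B->DD, C->DB, D->CA

  step 3 ⇒ step 4: CACADBBCACACADDDDCACA ⇒ DB·B·DB·B·CA·DD·DD·DB·B·DB·B·DB·B·CA·CA·CA·CA·DB·B·DB·B
    A ↦ B
    B ↦ DD
    C ↦ DB
    D ↦ CA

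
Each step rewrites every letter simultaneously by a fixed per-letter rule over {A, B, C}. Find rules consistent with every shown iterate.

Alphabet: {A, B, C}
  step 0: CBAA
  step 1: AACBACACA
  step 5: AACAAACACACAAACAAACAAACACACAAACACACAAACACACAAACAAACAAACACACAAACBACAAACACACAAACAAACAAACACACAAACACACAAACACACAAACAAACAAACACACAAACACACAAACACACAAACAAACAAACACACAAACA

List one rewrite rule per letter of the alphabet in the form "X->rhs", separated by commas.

  step 0 ⇒ step 1: CBAA ⇒ AA·CBA·CA·CA
    A ↦ CA
    B ↦ CBA
    C ↦ AA

A->CA, B->CBA, C->AA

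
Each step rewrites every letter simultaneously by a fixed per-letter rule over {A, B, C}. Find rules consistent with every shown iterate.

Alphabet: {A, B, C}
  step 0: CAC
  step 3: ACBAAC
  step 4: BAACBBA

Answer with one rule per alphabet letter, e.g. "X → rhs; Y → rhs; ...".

A->B, B->AC, C->A

  step 3 ⇒ step 4: ACBAAC ⇒ B·A·AC·B·B·A
    A ↦ B
    B ↦ AC
    C ↦ A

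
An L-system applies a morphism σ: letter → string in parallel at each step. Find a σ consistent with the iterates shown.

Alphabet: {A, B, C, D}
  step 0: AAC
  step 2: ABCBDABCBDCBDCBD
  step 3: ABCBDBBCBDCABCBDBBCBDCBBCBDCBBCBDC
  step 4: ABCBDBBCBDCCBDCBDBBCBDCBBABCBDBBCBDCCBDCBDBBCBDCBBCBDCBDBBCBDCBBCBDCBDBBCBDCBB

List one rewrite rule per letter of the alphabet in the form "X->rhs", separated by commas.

  step 3 ⇒ step 4: ABCBDBBCBDCABCBDBBCBDCBBCBDCBBCBDC ⇒ AB·CBD·BB·CBD·C·CBD·CBD·BB·CBD·C·BB·AB·CBD·BB·CBD·C·CBD·CBD·BB·CBD·C·BB·CBD·CBD·BB·CBD·C·BB·CBD·CBD·BB·CBD·C·BB
    A ↦ AB
    B ↦ CBD
    C ↦ BB
    D ↦ C

A->AB, B->CBD, C->BB, D->C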